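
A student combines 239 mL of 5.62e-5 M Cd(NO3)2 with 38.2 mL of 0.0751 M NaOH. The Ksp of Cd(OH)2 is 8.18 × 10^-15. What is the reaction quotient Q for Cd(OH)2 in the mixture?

Total volume = 239 + 38.2 = 277.2 mL.
[Cd^2+] = 5.62 × 10^-5 × (239/277.2) = 4.846 × 10^-5 M
[OH^-] = 7.51 × 10^-2 × (38.2/277.2) = 1.035 × 10^-2 M
Cd(OH)2(s) ⇌ Cd^2+(aq) + 2 OH^-(aq), so Q = [Cd^2+][OH^-]^2
Q = (4.846 × 10^-5)(1.035 × 10^-2)^2 = 5.19 × 10^-9
Q > Ksp, so Cd(OH)2 will precipitate.

5.19 × 10^-9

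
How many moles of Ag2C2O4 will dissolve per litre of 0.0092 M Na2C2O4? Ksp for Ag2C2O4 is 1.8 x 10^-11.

2.2e-5 M

Ag2C2O4(s) <=> 2 Ag^+(aq) + C2O4^2-(aq)
Ksp = [Ag^+]^2[C2O4^2-]
Let s be the molar solubility in this solution. [Ag^+] = 2s, [C2O4^2-] = 0.0092 + s ≈ 0.0092 (common-ion effect: C2O4^2- is already 0.0092 M).
Ksp ≈ (2s)^2 × 0.0092
s = 2.2 x 10^-5 M
Check: s = 2.2 x 10^-5 ≪ 0.0092, so the approximation is valid.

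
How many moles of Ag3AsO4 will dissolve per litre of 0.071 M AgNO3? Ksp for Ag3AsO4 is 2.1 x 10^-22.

s ≈ 5.9 × 10^-19 M

Ag3AsO4(s) <=> 3 Ag^+ + AsO4^3-
Ksp = [Ag^+]^3[AsO4^3-]
Let s be the molar solubility in this solution. [Ag^+] = 0.071 + 3s ≈ 0.071, [AsO4^3-] = s (since Ag^+ from AgNO3 dominates).
Ksp ≈ (0.071)^3 × s
s = 5.9 × 10^-19 M
Check: 3s = 1.8 x 10^-18 ≪ 0.071, so the approximation is valid.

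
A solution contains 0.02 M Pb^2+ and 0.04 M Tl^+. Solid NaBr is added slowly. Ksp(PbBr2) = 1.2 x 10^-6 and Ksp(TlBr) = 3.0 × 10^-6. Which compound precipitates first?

Precipitation of each salt starts when its ion product equals its Ksp.
For PbBr2: 1.2 x 10^-6 = 0.02 × [Br^-]^2  ⇒  [Br^-] = 7.7 × 10^-3 M.
For TlBr: 3.0 × 10^-6 = 0.04 × [Br^-]  ⇒  [Br^-] = 7.5 × 10^-5 M.
The salt with the lower threshold [Br^-] precipitates first: TlBr.

TlBr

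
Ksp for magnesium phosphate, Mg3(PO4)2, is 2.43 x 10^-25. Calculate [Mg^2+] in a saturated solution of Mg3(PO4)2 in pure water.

[Mg^2+] ≈ 1.40 x 10^-5 M

Mg3(PO4)2(s) ⇌ 3 Mg^2+(aq) + 2 PO4^3-(aq)
Ksp = [Mg^2+]^3[PO4^3-]^2
If s mol/L of Mg3(PO4)2 dissolves, [Mg^2+] = 3s and [PO4^3-] = 2s.
So Ksp = (3s)^3 × (2s)^2 = 108s^5
s = (2.43 x 10^-25 / 108)^(1/5) = 4.682 × 10^-6 M
[Mg^2+] = 3s = 1.40 x 10^-5 M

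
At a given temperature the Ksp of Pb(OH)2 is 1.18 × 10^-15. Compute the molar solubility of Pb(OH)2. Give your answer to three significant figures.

s = 6.66 × 10^-6 M

Pb(OH)2(s) ⇌ Pb^2+ + 2 OH^-
Ksp = [Pb^2+][OH^-]^2
With molar solubility s: [Pb^2+] = s, [OH^-] = 2s.
Ksp = s(2s)^2 = 4s^3
s^3 = 1.18 × 10^-15 / 4, so s = 6.66 × 10^-6 M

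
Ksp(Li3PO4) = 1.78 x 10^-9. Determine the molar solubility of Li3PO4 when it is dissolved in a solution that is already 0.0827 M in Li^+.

s = 3.15 × 10^-6 M

Li3PO4(s) ⇌ 3 Li^+ + PO4^3-
Ksp = [Li^+]^3[PO4^3-]
Let s be the molar solubility in this solution. [Li^+] = 0.0827 + 3s ≈ 0.0827, [PO4^3-] = s (Ksp is small, so little additional dissolves).
Ksp ≈ (0.0827)^3 × s
s = 3.15 x 10^-6 M
Check: 3s = 9.4 x 10^-6 ≪ 0.0827, so the approximation is valid.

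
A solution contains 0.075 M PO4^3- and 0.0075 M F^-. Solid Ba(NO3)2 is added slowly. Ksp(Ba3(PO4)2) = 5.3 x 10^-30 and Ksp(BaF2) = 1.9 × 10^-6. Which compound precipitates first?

Ba3(PO4)2

Precipitation of each salt starts when its ion product equals its Ksp.
For Ba3(PO4)2: 5.3 x 10^-30 = (0.075)^2 × [Ba^2+]^3  ⇒  [Ba^2+] = 9.8 × 10^-10 M.
For BaF2: 1.9 × 10^-6 = (0.0075)^2 × [Ba^2+]  ⇒  [Ba^2+] = 3.4 x 10^-2 M.
The salt with the lower threshold [Ba^2+] precipitates first: Ba3(PO4)2.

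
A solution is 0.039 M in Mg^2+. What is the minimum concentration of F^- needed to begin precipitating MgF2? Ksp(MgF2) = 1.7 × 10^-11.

MgF2(s) <=> Mg^2+(aq) + 2 F^-(aq)
Ksp = [Mg^2+][F^-]^2
Precipitation begins when Q = Ksp. With [Mg^2+] = 0.039 M:
1.7 × 10^-11 = (0.039) × [F^-]^2
[F^-] = (1.7 × 10^-11 / 3.9 × 10^-2)^(1/2) = 2.1 × 10^-5 M

2.1e-5 M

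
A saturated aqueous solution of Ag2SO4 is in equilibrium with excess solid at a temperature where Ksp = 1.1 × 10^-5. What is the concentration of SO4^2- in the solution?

[SO4^2-] ≈ 1.4e-2 M

Ag2SO4(s) ⇌ 2 Ag^+(aq) + SO4^2-(aq)
Ksp = [Ag^+]^2[SO4^2-]
If s mol/L of Ag2SO4 dissolves, [Ag^+] = 2s and [SO4^2-] = s.
Ksp = (2s)^2s = 4s^3
s^3 = 1.1 × 10^-5 / 4, so s = 1.40 x 10^-2 M
[SO4^2-] = s = 1.4 x 10^-2 M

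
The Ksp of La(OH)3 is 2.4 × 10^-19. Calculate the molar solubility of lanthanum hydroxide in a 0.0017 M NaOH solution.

La(OH)3(s) <=> La^3+ + 3 OH^-
Ksp = [La^3+][OH^-]^3
Let s be the molar solubility in this solution. [La^3+] = s, [OH^-] = 0.0017 + 3s ≈ 0.0017 (Ksp is small, so little additional dissolves).
Ksp ≈ s × (0.0017)^3
s = 4.9 × 10^-11 M
Check: 3s = 1.5 × 10^-10 ≪ 0.0017, so the approximation is valid.

s ≈ 4.9 x 10^-11 M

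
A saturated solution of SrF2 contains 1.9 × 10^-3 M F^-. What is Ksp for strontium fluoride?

SrF2(s) ⇌ Sr^2+(aq) + 2 F^-(aq)
Stoichiometry gives [Sr^2+] = (1/2)[F^-] = 9.50 × 10^-4 M.
Ksp = [Sr^2+][F^-]^2
Ksp = 9.50 x 10^-4 × (1.9 × 10^-3)^2 = 3.4 x 10^-9

3.4 × 10^-9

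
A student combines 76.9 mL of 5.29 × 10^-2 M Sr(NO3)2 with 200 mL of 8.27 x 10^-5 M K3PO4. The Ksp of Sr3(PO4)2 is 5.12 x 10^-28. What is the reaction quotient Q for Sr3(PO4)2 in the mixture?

Total volume = 76.9 + 200 = 276.9 mL.
[Sr^2+] = 5.29 × 10^-2 × (76.9/276.9) = 1.469 x 10^-2 M
[PO4^3-] = 8.27 × 10^-5 × (200/276.9) = 5.973 × 10^-5 M
Sr3(PO4)2(s) <=> 3 Sr^2+(aq) + 2 PO4^3-(aq), so Q = [Sr^2+]^3[PO4^3-]^2
Q = (1.469 × 10^-2)^3(5.973 x 10^-5)^2 = 1.13 × 10^-14
Q > Ksp, so Sr3(PO4)2 will precipitate.

Q = 1.13 × 10^-14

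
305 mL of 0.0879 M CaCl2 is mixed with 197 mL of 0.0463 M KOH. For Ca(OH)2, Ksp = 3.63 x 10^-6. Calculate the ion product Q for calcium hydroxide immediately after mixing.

1.76 × 10^-5

Total volume = 305 + 197 = 502 mL.
[Ca^2+] = 8.79 × 10^-2 × (305/502) = 5.341 × 10^-2 M
[OH^-] = 4.63 x 10^-2 × (197/502) = 1.817 × 10^-2 M
Ca(OH)2(s) <=> Ca^2+ + 2 OH^-, so Q = [Ca^2+][OH^-]^2
Q = (5.341 x 10^-2)(1.817 × 10^-2)^2 = 1.76 × 10^-5
Q > Ksp, so Ca(OH)2 will precipitate.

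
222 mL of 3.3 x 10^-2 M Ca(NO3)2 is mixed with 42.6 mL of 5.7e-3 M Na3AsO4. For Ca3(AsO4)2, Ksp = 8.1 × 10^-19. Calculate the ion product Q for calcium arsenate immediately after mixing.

Q = 1.8 x 10^-11

Total volume = 222 + 42.6 = 264.6 mL.
[Ca^2+] = 3.3 x 10^-2 × (222/264.6) = 2.77 x 10^-2 M
[AsO4^3-] = 5.7 × 10^-3 × (42.6/264.6) = 9.18 × 10^-4 M
Ca3(AsO4)2(s) ⇌ 3 Ca^2+(aq) + 2 AsO4^3-(aq), so Q = [Ca^2+]^3[AsO4^3-]^2
Q = (2.77 × 10^-2)^3(9.18 × 10^-4)^2 = 1.8 × 10^-11
Q > Ksp, so Ca3(AsO4)2 will precipitate.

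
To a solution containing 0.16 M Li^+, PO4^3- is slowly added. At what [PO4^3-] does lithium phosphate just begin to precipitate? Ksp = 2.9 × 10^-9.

Li3PO4(s) ⇌ 3 Li^+ + PO4^3-
Ksp = [Li^+]^3[PO4^3-]
Precipitation begins when Q = Ksp. With [Li^+] = 0.16 M:
2.9 × 10^-9 = (0.16)^3 × [PO4^3-]
[PO4^3-] = (2.9 × 10^-9 / 4.10 × 10^-3) = 7.1 × 10^-7 M

7.1 x 10^-7 M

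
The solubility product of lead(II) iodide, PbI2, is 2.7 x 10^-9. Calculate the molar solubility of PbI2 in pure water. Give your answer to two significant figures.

s ≈ 8.8e-4 M

PbI2(s) ⇌ Pb^2+ + 2 I^-
Ksp = [Pb^2+][I^-]^2
If s mol/L of PbI2 dissolves, [Pb^2+] = s and [I^-] = 2s.
Substituting: Ksp = s(2s)^2 = 4s^3
s^3 = 2.7 x 10^-9 / 4, so s = 8.8 × 10^-4 M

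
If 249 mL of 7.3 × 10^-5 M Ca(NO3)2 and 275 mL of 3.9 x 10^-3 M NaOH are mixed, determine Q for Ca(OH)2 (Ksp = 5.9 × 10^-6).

Q = 1.5 × 10^-10

Total volume = 249 + 275 = 524 mL.
[Ca^2+] = 7.3 × 10^-5 × (249/524) = 3.47 × 10^-5 M
[OH^-] = 3.9 x 10^-3 × (275/524) = 2.05 × 10^-3 M
Ca(OH)2(s) ⇌ Ca^2+(aq) + 2 OH^-(aq), so Q = [Ca^2+][OH^-]^2
Q = (3.47 × 10^-5)(2.05 × 10^-3)^2 = 1.5 × 10^-10
Q < Ksp, so no precipitate of Ca(OH)2 forms.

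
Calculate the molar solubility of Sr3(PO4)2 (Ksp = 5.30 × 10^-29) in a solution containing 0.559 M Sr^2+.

s ≈ 8.71e-15 M

Sr3(PO4)2(s) ⇌ 3 Sr^2+ + 2 PO4^3-
Ksp = [Sr^2+]^3[PO4^3-]^2
Let s = moles of Sr3(PO4)2 that dissolve per litre. [Sr^2+] = 0.559 + 3s ≈ 0.559, [PO4^3-] = 2s (Ksp is small, so little additional dissolves).
Ksp ≈ (0.559)^3 × (2s)^2
s = 8.71 × 10^-15 M
Check: 3s = 2.6 × 10^-14 ≪ 0.559, so the approximation is valid.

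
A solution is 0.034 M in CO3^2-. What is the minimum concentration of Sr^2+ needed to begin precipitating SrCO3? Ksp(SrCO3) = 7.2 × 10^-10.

2.1e-8 M

SrCO3(s) ⇌ Sr^2+ + CO3^2-
Ksp = [Sr^2+][CO3^2-]
Precipitation begins when Q = Ksp. With [CO3^2-] = 0.034 M:
7.2 × 10^-10 = (0.034) × [Sr^2+]
[Sr^2+] = (7.2 × 10^-10 / 3.4 × 10^-2) = 2.1 × 10^-8 M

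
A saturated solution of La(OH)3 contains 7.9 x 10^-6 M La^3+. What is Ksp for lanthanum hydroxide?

Ksp ≈ 1.1 × 10^-19

La(OH)3(s) ⇌ La^3+(aq) + 3 OH^-(aq)
Stoichiometry gives [OH^-] = (3/1)[La^3+] = 2.37 × 10^-5 M.
Ksp = [La^3+][OH^-]^3
Ksp = 7.9 × 10^-6 × (2.37 × 10^-5)^3 = 1.1 × 10^-19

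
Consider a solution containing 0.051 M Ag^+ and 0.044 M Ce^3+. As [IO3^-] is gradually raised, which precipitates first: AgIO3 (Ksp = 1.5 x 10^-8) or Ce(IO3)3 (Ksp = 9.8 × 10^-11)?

Each salt begins to precipitate when Q = Ksp, i.e. when [IO3^-] reaches its threshold.
For AgIO3: 1.5 x 10^-8 = 0.051 × [IO3^-]  ⇒  [IO3^-] = 2.9 × 10^-7 M.
For Ce(IO3)3: 9.8 × 10^-11 = 0.044 × [IO3^-]^3  ⇒  [IO3^-] = 1.3 × 10^-3 M.
The salt with the lower threshold [IO3^-] precipitates first: AgIO3.

AgIO3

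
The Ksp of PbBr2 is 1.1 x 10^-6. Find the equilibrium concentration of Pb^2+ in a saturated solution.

[Pb^2+] ≈ 6.5 × 10^-3 M

PbBr2(s) <=> Pb^2+(aq) + 2 Br^-(aq)
Ksp = [Pb^2+][Br^-]^2
With molar solubility s: [Pb^2+] = s, [Br^-] = 2s.
Ksp = s(2s)^2 = 4s^3
Solving, s = (1.1 x 10^-6/4)^(1/3) = 6.50 x 10^-3 M
[Pb^2+] = s = 6.5 × 10^-3 M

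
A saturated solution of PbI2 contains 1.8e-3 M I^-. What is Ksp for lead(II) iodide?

PbI2(s) ⇌ Pb^2+(aq) + 2 I^-(aq)
Stoichiometry gives [Pb^2+] = (1/2)[I^-] = 9.00 × 10^-4 M.
Ksp = [Pb^2+][I^-]^2
Ksp = 9.00 × 10^-4 × (1.8 x 10^-3)^2 = 2.9 × 10^-9

Ksp ≈ 2.9 × 10^-9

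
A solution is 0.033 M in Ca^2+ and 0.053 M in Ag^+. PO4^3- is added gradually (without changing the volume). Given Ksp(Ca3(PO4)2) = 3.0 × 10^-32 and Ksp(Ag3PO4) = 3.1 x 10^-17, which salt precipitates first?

Ca3(PO4)2

Precipitation of each salt starts when its ion product equals its Ksp.
For Ca3(PO4)2: 3.0 × 10^-32 = (0.033)^3 × [PO4^3-]^2  ⇒  [PO4^3-] = 2.9 x 10^-14 M.
For Ag3PO4: 3.1 x 10^-17 = (0.053)^3 × [PO4^3-]  ⇒  [PO4^3-] = 2.1 × 10^-13 M.
The salt with the lower threshold [PO4^3-] precipitates first: Ca3(PO4)2.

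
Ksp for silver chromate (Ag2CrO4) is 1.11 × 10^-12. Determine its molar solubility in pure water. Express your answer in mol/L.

Ag2CrO4(s) ⇌ 2 Ag^+ + CrO4^2-
Ksp = [Ag^+]^2[CrO4^2-]
For each mole of Ag2CrO4 that dissolves: [Ag^+] = 2s, [CrO4^2-] = s.
Substituting: Ksp = (2s)^2s = 4s^3
s^3 = 1.11 × 10^-12 / 4, so s = 6.52 × 10^-5 M

6.52 x 10^-5 M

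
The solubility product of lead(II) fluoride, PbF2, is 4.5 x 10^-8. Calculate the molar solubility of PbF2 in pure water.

2.2e-3 M

PbF2(s) <=> Pb^2+(aq) + 2 F^-(aq)
Ksp = [Pb^2+][F^-]^2
For each mole of PbF2 that dissolves: [Pb^2+] = s, [F^-] = 2s.
So Ksp = s × (2s)^2 = 4s^3
s = (4.5 x 10^-8 / 4)^(1/3) = 2.2 x 10^-3 M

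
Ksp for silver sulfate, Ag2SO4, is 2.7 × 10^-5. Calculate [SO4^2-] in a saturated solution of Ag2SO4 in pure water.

0.019 M

Ag2SO4(s) ⇌ 2 Ag^+(aq) + SO4^2-(aq)
Ksp = [Ag^+]^2[SO4^2-]
If s mol/L of Ag2SO4 dissolves, [Ag^+] = 2s and [SO4^2-] = s.
So Ksp = (2s)^2 × s = 4s^3
Solving, s = (2.7 × 10^-5/4)^(1/3) = 1.89 x 10^-2 M
[SO4^2-] = s = 1.9 × 10^-2 M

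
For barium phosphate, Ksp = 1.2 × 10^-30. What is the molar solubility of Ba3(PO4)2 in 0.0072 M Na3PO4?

s ≈ 9.5e-10 M

Ba3(PO4)2(s) ⇌ 3 Ba^2+ + 2 PO4^3-
Ksp = [Ba^2+]^3[PO4^3-]^2
Let s be the molar solubility in this solution. [Ba^2+] = 3s, [PO4^3-] = 0.0072 + 2s ≈ 0.0072 (since PO4^3- from Na3PO4 dominates).
Ksp ≈ (3s)^3 × (0.0072)^2
s = 9.5 x 10^-10 M
Check: 2s = 1.9 × 10^-9 ≪ 0.0072, so the approximation is valid.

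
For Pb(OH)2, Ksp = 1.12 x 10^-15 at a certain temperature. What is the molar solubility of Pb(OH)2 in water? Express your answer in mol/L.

s ≈ 6.54 x 10^-6 M

Pb(OH)2(s) <=> Pb^2+(aq) + 2 OH^-(aq)
Ksp = [Pb^2+][OH^-]^2
For each mole of Pb(OH)2 that dissolves: [Pb^2+] = s, [OH^-] = 2s.
So Ksp = s × (2s)^2 = 4s^3
Solving, s = (1.12 x 10^-15/4)^(1/3) = 6.54 × 10^-6 M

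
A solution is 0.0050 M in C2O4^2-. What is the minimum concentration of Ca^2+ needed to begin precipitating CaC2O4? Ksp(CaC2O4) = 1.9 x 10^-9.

CaC2O4(s) <=> Ca^2+ + C2O4^2-
Ksp = [Ca^2+][C2O4^2-]
Precipitation begins when Q = Ksp. With [C2O4^2-] = 0.0050 M:
1.9 x 10^-9 = (0.0050) × [Ca^2+]
[Ca^2+] = (1.9 x 10^-9 / 5.0 × 10^-3) = 3.8 × 10^-7 M

[Ca^2+] ≈ 3.8e-7 M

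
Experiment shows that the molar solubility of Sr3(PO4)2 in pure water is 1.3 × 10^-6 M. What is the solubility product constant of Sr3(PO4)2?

Sr3(PO4)2(s) ⇌ 3 Sr^2+(aq) + 2 PO4^3-(aq)
Let s = molar solubility. Then [Sr^2+] = 3s and [PO4^3-] = 2s.
Ksp = [Sr^2+]^3[PO4^3-]^2
So Ksp = (3s)^3 × (2s)^2 = 108s^5
With s = 1.3 × 10^-6: Ksp = 4.0 × 10^-28

Ksp ≈ 4.0 × 10^-28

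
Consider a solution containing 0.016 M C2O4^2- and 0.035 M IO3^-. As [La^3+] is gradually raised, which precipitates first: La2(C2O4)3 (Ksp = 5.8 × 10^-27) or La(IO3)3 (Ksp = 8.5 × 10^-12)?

Each salt begins to precipitate when Q = Ksp, i.e. when [La^3+] reaches its threshold.
For La2(C2O4)3: 5.8 × 10^-27 = (0.016)^3 × [La^3+]^2  ⇒  [La^3+] = 3.8 × 10^-11 M.
For La(IO3)3: 8.5 × 10^-12 = (0.035)^3 × [La^3+]  ⇒  [La^3+] = 2.0 × 10^-7 M.
The salt with the lower threshold [La^3+] precipitates first: La2(C2O4)3.

La2(C2O4)3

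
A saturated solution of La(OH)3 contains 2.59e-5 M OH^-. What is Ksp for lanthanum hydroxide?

La(OH)3(s) <=> La^3+ + 3 OH^-
Stoichiometry gives [La^3+] = (1/3)[OH^-] = 8.633 × 10^-6 M.
Ksp = [La^3+][OH^-]^3
Ksp = 8.633 × 10^-6 × (2.59 x 10^-5)^3 = 1.50 x 10^-19

Ksp = 1.50 × 10^-19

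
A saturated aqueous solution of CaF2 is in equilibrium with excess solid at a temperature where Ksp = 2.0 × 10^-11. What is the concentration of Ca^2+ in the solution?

CaF2(s) ⇌ Ca^2+ + 2 F^-
Ksp = [Ca^2+][F^-]^2
With molar solubility s: [Ca^2+] = s, [F^-] = 2s.
So Ksp = s × (2s)^2 = 4s^3
Solving, s = (2.0 × 10^-11/4)^(1/3) = 1.71 × 10^-4 M
[Ca^2+] = s = 1.7 × 10^-4 M

1.7 x 10^-4 M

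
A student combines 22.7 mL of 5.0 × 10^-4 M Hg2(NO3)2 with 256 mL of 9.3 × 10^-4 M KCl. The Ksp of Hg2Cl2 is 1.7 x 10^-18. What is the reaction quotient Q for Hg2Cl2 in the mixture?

Q ≈ 3.0 × 10^-11

Total volume = 22.7 + 256 = 278.7 mL.
[Hg2^2+] = 5.0 x 10^-4 × (22.7/278.7) = 4.07 × 10^-5 M
[Cl^-] = 9.3 × 10^-4 × (256/278.7) = 8.54 x 10^-4 M
Hg2Cl2(s) ⇌ Hg2^2+ + 2 Cl^-, so Q = [Hg2^2+][Cl^-]^2
Q = (4.07 × 10^-5)(8.54 × 10^-4)^2 = 3.0 × 10^-11
Q > Ksp, so Hg2Cl2 will precipitate.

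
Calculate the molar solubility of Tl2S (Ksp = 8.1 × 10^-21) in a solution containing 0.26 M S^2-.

8.8e-11 M

Tl2S(s) ⇌ 2 Tl^+(aq) + S^2-(aq)
Ksp = [Tl^+]^2[S^2-]
Let s be the molar solubility in this solution. [Tl^+] = 2s, [S^2-] = 0.26 + s ≈ 0.26 (common-ion effect: S^2- is already 0.26 M).
Ksp ≈ (2s)^2 × 0.26
s = 8.8 x 10^-11 M
Check: s = 8.8 × 10^-11 ≪ 0.26, so the approximation is valid.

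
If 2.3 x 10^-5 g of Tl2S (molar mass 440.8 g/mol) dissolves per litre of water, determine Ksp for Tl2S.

Molar solubility s = (2.3 x 10^-5 g/L) / (440.8 g/mol) = 5.22 × 10^-8 M.
Tl2S(s) ⇌ 2 Tl^+ + S^2-
With molar solubility s: [Tl^+] = 2s, [S^2-] = s.
Ksp = [Tl^+]^2[S^2-]
Ksp = (2s)^2s = 4s^3
Ksp = 4 × (5.22 × 10^-8)^3 = 5.7 × 10^-22

Ksp ≈ 5.7 × 10^-22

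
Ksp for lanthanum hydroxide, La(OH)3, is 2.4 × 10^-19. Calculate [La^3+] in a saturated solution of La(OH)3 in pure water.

[La^3+] ≈ 9.7 x 10^-6 M

La(OH)3(s) <=> La^3+ + 3 OH^-
Ksp = [La^3+][OH^-]^3
With molar solubility s: [La^3+] = s, [OH^-] = 3s.
Substituting: Ksp = s(3s)^3 = 27s^4
Solving, s = (2.4 × 10^-19/27)^(1/4) = 9.71 × 10^-6 M
[La^3+] = s = 9.7 × 10^-6 M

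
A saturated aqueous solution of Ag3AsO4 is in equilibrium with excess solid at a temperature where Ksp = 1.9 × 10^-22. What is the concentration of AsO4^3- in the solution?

Ag3AsO4(s) <=> 3 Ag^+ + AsO4^3-
Ksp = [Ag^+]^3[AsO4^3-]
Let s = molar solubility. Then [Ag^+] = 3s and [AsO4^3-] = s.
So Ksp = (3s)^3 × s = 27s^4
Solving, s = (1.9 × 10^-22/27)^(1/4) = 1.63 × 10^-6 M
[AsO4^3-] = s = 1.6 x 10^-6 M

[AsO4^3-] ≈ 1.6 x 10^-6 M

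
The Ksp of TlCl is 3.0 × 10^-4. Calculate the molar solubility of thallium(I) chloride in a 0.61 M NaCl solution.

s ≈ 4.9 x 10^-4 M

TlCl(s) ⇌ Tl^+(aq) + Cl^-(aq)
Ksp = [Tl^+][Cl^-]
Let s be the molar solubility in this solution. [Tl^+] = s, [Cl^-] = 0.61 + s ≈ 0.61 (common-ion effect: Cl^- is already 0.61 M).
Ksp ≈ s × 0.61
s = 4.9 × 10^-4 M
Check: s = 4.9 x 10^-4 ≪ 0.61, so the approximation is valid.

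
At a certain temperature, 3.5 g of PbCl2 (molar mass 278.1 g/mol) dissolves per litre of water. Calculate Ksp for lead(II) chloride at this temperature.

Ksp ≈ 8.0e-6

Molar solubility s = (3.5 g/L) / (278.1 g/mol) = 1.26 × 10^-2 M.
PbCl2(s) ⇌ Pb^2+(aq) + 2 Cl^-(aq)
If s mol/L of PbCl2 dissolves, [Pb^2+] = s and [Cl^-] = 2s.
Ksp = [Pb^2+][Cl^-]^2
Ksp = s(2s)^2 = 4s^3
With s = 1.26 x 10^-2: Ksp = 8.0 × 10^-6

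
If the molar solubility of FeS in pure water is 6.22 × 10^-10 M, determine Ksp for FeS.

Ksp ≈ 3.87e-19

FeS(s) <=> Fe^2+(aq) + S^2-(aq)
With molar solubility s: [Fe^2+] = s, [S^2-] = s.
Ksp = [Fe^2+][S^2-]
Ksp = s × s = s^2
With s = 6.22 × 10^-10: Ksp = 3.87 x 10^-19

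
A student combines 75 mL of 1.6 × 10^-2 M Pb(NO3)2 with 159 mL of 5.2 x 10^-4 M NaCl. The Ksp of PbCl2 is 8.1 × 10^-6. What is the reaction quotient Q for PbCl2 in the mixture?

Total volume = 75 + 159 = 234 mL.
[Pb^2+] = 1.6 × 10^-2 × (75/234) = 5.13 × 10^-3 M
[Cl^-] = 5.2 × 10^-4 × (159/234) = 3.53 x 10^-4 M
PbCl2(s) <=> Pb^2+(aq) + 2 Cl^-(aq), so Q = [Pb^2+][Cl^-]^2
Q = (5.13 × 10^-3)(3.53 × 10^-4)^2 = 6.4 × 10^-10
Q < Ksp, so no precipitate of PbCl2 forms.

Q = 6.4e-10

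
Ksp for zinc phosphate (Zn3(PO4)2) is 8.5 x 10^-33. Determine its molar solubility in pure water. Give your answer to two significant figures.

s = 1.5 × 10^-7 M

Zn3(PO4)2(s) <=> 3 Zn^2+ + 2 PO4^3-
Ksp = [Zn^2+]^3[PO4^3-]^2
Let s = molar solubility. Then [Zn^2+] = 3s and [PO4^3-] = 2s.
Ksp = (3s)^3(2s)^2 = 108s^5
s^5 = 8.5 x 10^-33 / 108, so s = 1.5 × 10^-7 M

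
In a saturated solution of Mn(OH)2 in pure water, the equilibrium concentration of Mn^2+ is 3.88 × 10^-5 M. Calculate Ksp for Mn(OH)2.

2.34 × 10^-13

Mn(OH)2(s) <=> Mn^2+(aq) + 2 OH^-(aq)
Stoichiometry gives [OH^-] = (2/1)[Mn^2+] = 7.760 × 10^-5 M.
Ksp = [Mn^2+][OH^-]^2
Ksp = 3.88 x 10^-5 × (7.760 × 10^-5)^2 = 2.34 × 10^-13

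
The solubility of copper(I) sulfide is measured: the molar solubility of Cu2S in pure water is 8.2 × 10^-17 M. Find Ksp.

Ksp = 2.2 × 10^-48

Cu2S(s) <=> 2 Cu^+(aq) + S^2-(aq)
If s mol/L of Cu2S dissolves, [Cu^+] = 2s and [S^2-] = s.
Ksp = [Cu^+]^2[S^2-]
Ksp = (2s)^2s = 4s^3
Ksp = 4 × (8.2 x 10^-17)^3 = 2.2 × 10^-48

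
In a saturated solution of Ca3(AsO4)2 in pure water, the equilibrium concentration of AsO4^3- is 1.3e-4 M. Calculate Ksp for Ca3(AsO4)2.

Ksp ≈ 1.3e-19

Ca3(AsO4)2(s) ⇌ 3 Ca^2+ + 2 AsO4^3-
Stoichiometry gives [Ca^2+] = (3/2)[AsO4^3-] = 1.95 x 10^-4 M.
Ksp = [Ca^2+]^3[AsO4^3-]^2
Ksp = (1.95 x 10^-4)^3 × (1.3 × 10^-4)^2 = 1.3 x 10^-19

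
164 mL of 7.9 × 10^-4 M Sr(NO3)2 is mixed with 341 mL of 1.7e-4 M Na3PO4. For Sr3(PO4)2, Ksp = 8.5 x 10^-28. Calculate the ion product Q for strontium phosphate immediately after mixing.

Q ≈ 2.2 × 10^-19

Total volume = 164 + 341 = 505 mL.
[Sr^2+] = 7.9 x 10^-4 × (164/505) = 2.57 × 10^-4 M
[PO4^3-] = 1.7 × 10^-4 × (341/505) = 1.15 × 10^-4 M
Sr3(PO4)2(s) <=> 3 Sr^2+(aq) + 2 PO4^3-(aq), so Q = [Sr^2+]^3[PO4^3-]^2
Q = (2.57 × 10^-4)^3(1.15 x 10^-4)^2 = 2.2 × 10^-19
Q > Ksp, so Sr3(PO4)2 will precipitate.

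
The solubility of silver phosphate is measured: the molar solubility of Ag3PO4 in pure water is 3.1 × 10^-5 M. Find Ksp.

Ag3PO4(s) ⇌ 3 Ag^+ + PO4^3-
With molar solubility s: [Ag^+] = 3s, [PO4^3-] = s.
Ksp = [Ag^+]^3[PO4^3-]
So Ksp = (3s)^3 × s = 27s^4
With s = 3.1 × 10^-5: Ksp = 2.5 × 10^-17

Ksp = 2.5e-17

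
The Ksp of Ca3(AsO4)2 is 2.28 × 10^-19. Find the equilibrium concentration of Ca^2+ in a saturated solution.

Ca3(AsO4)2(s) <=> 3 Ca^2+ + 2 AsO4^3-
Ksp = [Ca^2+]^3[AsO4^3-]^2
For each mole of Ca3(AsO4)2 that dissolves: [Ca^2+] = 3s, [AsO4^3-] = 2s.
Substituting: Ksp = (3s)^3(2s)^2 = 108s^5
s = (2.28 × 10^-19 / 108)^(1/5) = 7.327 × 10^-5 M
[Ca^2+] = 3s = 2.20 × 10^-4 M

[Ca^2+] = 2.20 × 10^-4 M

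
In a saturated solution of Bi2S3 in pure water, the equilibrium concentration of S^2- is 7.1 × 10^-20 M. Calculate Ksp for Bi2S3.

8.0e-97

Bi2S3(s) ⇌ 2 Bi^3+ + 3 S^2-
Stoichiometry gives [Bi^3+] = (2/3)[S^2-] = 4.73 × 10^-20 M.
Ksp = [Bi^3+]^2[S^2-]^3
Ksp = (4.73 × 10^-20)^2 × (7.1 × 10^-20)^3 = 8.0 × 10^-97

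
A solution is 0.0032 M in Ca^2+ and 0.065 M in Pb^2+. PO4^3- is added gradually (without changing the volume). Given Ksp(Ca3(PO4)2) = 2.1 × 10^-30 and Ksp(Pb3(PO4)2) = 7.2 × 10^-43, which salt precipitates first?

Pb3(PO4)2

Precipitation of each salt starts when its ion product equals its Ksp.
For Ca3(PO4)2: 2.1 × 10^-30 = (0.0032)^3 × [PO4^3-]^2  ⇒  [PO4^3-] = 8.0 × 10^-12 M.
For Pb3(PO4)2: 7.2 × 10^-43 = (0.065)^3 × [PO4^3-]^2  ⇒  [PO4^3-] = 5.1 x 10^-20 M.
The salt with the lower threshold [PO4^3-] precipitates first: Pb3(PO4)2.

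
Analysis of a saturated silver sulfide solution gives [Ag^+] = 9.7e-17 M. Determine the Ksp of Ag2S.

Ksp = 4.6 × 10^-49

Ag2S(s) ⇌ 2 Ag^+(aq) + S^2-(aq)
Stoichiometry gives [S^2-] = (1/2)[Ag^+] = 4.85 × 10^-17 M.
Ksp = [Ag^+]^2[S^2-]
Ksp = (9.7 × 10^-17)^2 × 4.85 × 10^-17 = 4.6 x 10^-49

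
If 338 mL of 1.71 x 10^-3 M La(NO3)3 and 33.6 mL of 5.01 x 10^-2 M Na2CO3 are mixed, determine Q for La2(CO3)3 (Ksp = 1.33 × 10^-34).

Total volume = 338 + 33.6 = 371.6 mL.
[La^3+] = 1.71 × 10^-3 × (338/371.6) = 1.555 x 10^-3 M
[CO3^2-] = 5.01 × 10^-2 × (33.6/371.6) = 4.530 × 10^-3 M
La2(CO3)3(s) ⇌ 2 La^3+(aq) + 3 CO3^2-(aq), so Q = [La^3+]^2[CO3^2-]^3
Q = (1.555 x 10^-3)^2(4.530 × 10^-3)^3 = 2.25 × 10^-13
Q > Ksp, so La2(CO3)3 will precipitate.

2.25 × 10^-13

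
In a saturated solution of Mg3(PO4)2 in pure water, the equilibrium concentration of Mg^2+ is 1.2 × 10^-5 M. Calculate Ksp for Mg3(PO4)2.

Ksp = 1.1 x 10^-25

Mg3(PO4)2(s) ⇌ 3 Mg^2+(aq) + 2 PO4^3-(aq)
Stoichiometry gives [PO4^3-] = (2/3)[Mg^2+] = 8.00 × 10^-6 M.
Ksp = [Mg^2+]^3[PO4^3-]^2
Ksp = (1.2 x 10^-5)^3 × (8.00 x 10^-6)^2 = 1.1 x 10^-25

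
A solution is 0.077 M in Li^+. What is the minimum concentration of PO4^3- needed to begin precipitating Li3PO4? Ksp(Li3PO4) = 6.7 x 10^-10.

[PO4^3-] ≈ 1.5 x 10^-6 M

Li3PO4(s) ⇌ 3 Li^+ + PO4^3-
Ksp = [Li^+]^3[PO4^3-]
Precipitation begins when Q = Ksp. With [Li^+] = 0.077 M:
6.7 x 10^-10 = (0.077)^3 × [PO4^3-]
[PO4^3-] = (6.7 x 10^-10 / 4.57 × 10^-4) = 1.5 × 10^-6 M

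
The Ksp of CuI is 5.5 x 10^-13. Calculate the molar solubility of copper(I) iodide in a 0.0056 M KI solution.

s ≈ 9.8e-11 M

CuI(s) ⇌ Cu^+(aq) + I^-(aq)
Ksp = [Cu^+][I^-]
Let s = moles of CuI that dissolve per litre. [Cu^+] = s, [I^-] = 0.0056 + s ≈ 0.0056 (Ksp is small, so little additional dissolves).
Ksp ≈ s × 0.0056
s = 9.8 x 10^-11 M
Check: s = 9.8 × 10^-11 ≪ 0.0056, so the approximation is valid.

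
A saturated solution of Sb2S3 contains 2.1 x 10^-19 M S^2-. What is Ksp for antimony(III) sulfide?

1.8 x 10^-94

Sb2S3(s) <=> 2 Sb^3+(aq) + 3 S^2-(aq)
Stoichiometry gives [Sb^3+] = (2/3)[S^2-] = 1.40 x 10^-19 M.
Ksp = [Sb^3+]^2[S^2-]^3
Ksp = (1.40 x 10^-19)^2 × (2.1 x 10^-19)^3 = 1.8 x 10^-94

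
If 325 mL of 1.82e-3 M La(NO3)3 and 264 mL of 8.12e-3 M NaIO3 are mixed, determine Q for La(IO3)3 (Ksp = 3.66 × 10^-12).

Total volume = 325 + 264 = 589 mL.
[La^3+] = 1.82 × 10^-3 × (325/589) = 1.004 × 10^-3 M
[IO3^-] = 8.12 × 10^-3 × (264/589) = 3.640 × 10^-3 M
La(IO3)3(s) ⇌ La^3+ + 3 IO3^-, so Q = [La^3+][IO3^-]^3
Q = (1.004 × 10^-3)(3.640 × 10^-3)^3 = 4.84 × 10^-11
Q > Ksp, so La(IO3)3 will precipitate.

Q = 4.84 × 10^-11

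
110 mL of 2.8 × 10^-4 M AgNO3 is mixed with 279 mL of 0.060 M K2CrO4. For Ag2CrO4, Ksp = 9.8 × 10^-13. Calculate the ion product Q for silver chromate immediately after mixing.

Total volume = 110 + 279 = 389 mL.
[Ag^+] = 2.8 × 10^-4 × (110/389) = 7.92 × 10^-5 M
[CrO4^2-] = 6.0 x 10^-2 × (279/389) = 4.30 × 10^-2 M
Ag2CrO4(s) <=> 2 Ag^+(aq) + CrO4^2-(aq), so Q = [Ag^+]^2[CrO4^2-]
Q = (7.92 × 10^-5)^2(4.30 × 10^-2) = 2.7 × 10^-10
Q > Ksp, so Ag2CrO4 will precipitate.

Q ≈ 2.7 × 10^-10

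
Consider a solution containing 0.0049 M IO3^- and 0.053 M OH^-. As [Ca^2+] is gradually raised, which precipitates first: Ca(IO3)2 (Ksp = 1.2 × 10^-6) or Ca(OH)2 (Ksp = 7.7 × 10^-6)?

Ca(OH)2

Each salt begins to precipitate when Q = Ksp, i.e. when [Ca^2+] reaches its threshold.
For Ca(IO3)2: 1.2 × 10^-6 = (0.0049)^2 × [Ca^2+]  ⇒  [Ca^2+] = 5.0 × 10^-2 M.
For Ca(OH)2: 7.7 × 10^-6 = (0.053)^2 × [Ca^2+]  ⇒  [Ca^2+] = 2.7 x 10^-3 M.
The salt with the lower threshold [Ca^2+] precipitates first: Ca(OH)2.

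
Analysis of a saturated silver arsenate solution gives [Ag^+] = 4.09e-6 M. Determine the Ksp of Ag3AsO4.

9.33e-23

Ag3AsO4(s) <=> 3 Ag^+(aq) + AsO4^3-(aq)
Stoichiometry gives [AsO4^3-] = (1/3)[Ag^+] = 1.363 x 10^-6 M.
Ksp = [Ag^+]^3[AsO4^3-]
Ksp = (4.09 x 10^-6)^3 × 1.363 × 10^-6 = 9.33 × 10^-23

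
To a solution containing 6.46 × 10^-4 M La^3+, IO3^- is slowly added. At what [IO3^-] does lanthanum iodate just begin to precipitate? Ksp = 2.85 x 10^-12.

La(IO3)3(s) <=> La^3+ + 3 IO3^-
Ksp = [La^3+][IO3^-]^3
Precipitation begins when Q = Ksp. With [La^3+] = 6.46 × 10^-4 M:
2.85 x 10^-12 = (6.46 × 10^-4) × [IO3^-]^3
[IO3^-] = (2.85 x 10^-12 / 6.46 x 10^-4)^(1/3) = 1.64 × 10^-3 M

[IO3^-] ≈ 1.64e-3 M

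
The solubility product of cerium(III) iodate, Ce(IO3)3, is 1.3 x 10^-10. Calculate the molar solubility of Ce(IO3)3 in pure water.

Ce(IO3)3(s) ⇌ Ce^3+ + 3 IO3^-
Ksp = [Ce^3+][IO3^-]^3
With molar solubility s: [Ce^3+] = s, [IO3^-] = 3s.
Ksp = s(3s)^3 = 27s^4
Solving, s = (1.3 x 10^-10/27)^(1/4) = 1.5 × 10^-3 M

1.5e-3 M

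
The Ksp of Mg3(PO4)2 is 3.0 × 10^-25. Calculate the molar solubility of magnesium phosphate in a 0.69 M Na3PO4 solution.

Mg3(PO4)2(s) ⇌ 3 Mg^2+(aq) + 2 PO4^3-(aq)
Ksp = [Mg^2+]^3[PO4^3-]^2
Let s be the molar solubility in this solution. [Mg^2+] = 3s, [PO4^3-] = 0.69 + 2s ≈ 0.69 (common-ion effect: PO4^3- is already 0.69 M).
Ksp ≈ (3s)^3 × (0.69)^2
s = 2.9 × 10^-9 M
Check: 2s = 5.7 x 10^-9 ≪ 0.69, so the approximation is valid.

s = 2.9 × 10^-9 M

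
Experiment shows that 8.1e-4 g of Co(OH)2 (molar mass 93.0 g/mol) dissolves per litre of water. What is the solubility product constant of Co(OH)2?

2.6 × 10^-15

Molar solubility s = (8.1 × 10^-4 g/L) / (93.0 g/mol) = 8.71 x 10^-6 M.
Co(OH)2(s) ⇌ Co^2+(aq) + 2 OH^-(aq)
If s mol/L of Co(OH)2 dissolves, [Co^2+] = s and [OH^-] = 2s.
Ksp = [Co^2+][OH^-]^2
Substituting: Ksp = s(2s)^2 = 4s^3
With s = 8.71 × 10^-6: Ksp = 2.6 × 10^-15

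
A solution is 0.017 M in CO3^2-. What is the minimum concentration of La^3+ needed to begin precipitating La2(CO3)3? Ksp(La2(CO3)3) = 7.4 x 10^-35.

[La^3+] = 3.9e-15 M

La2(CO3)3(s) ⇌ 2 La^3+ + 3 CO3^2-
Ksp = [La^3+]^2[CO3^2-]^3
Precipitation begins when Q = Ksp. With [CO3^2-] = 0.017 M:
7.4 x 10^-35 = (0.017)^3 × [La^3+]^2
[La^3+] = (7.4 x 10^-35 / 4.91 × 10^-6)^(1/2) = 3.9 × 10^-15 M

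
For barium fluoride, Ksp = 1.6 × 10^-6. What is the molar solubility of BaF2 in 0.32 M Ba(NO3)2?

s ≈ 1.1 × 10^-3 M

BaF2(s) ⇌ Ba^2+ + 2 F^-
Ksp = [Ba^2+][F^-]^2
If s mol/L dissolves here, [Ba^2+] = 0.32 + s ≈ 0.32, [F^-] = 2s (Ksp is small, so little additional dissolves).
Ksp ≈ 0.32 × (2s)^2
s = 1.1 × 10^-3 M
Check: s = 1.1 × 10^-3 ≪ 0.32, so the approximation is valid.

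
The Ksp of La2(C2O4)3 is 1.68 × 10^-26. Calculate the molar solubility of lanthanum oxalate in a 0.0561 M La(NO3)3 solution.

La2(C2O4)3(s) ⇌ 2 La^3+(aq) + 3 C2O4^2-(aq)
Ksp = [La^3+]^2[C2O4^2-]^3
Let s be the molar solubility in this solution. [La^3+] = 0.0561 + 2s ≈ 0.0561, [C2O4^2-] = 3s (common-ion effect: La^3+ is already 0.0561 M).
Ksp ≈ (0.0561)^2 × (3s)^3
s = 5.83 × 10^-9 M
Check: 2s = 1.2 x 10^-8 ≪ 0.0561, so the approximation is valid.

5.83e-9 M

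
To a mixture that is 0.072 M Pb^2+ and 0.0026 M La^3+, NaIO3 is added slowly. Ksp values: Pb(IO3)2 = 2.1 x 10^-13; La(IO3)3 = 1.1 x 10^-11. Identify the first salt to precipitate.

Pb(IO3)2

Precipitation of each salt starts when its ion product equals its Ksp.
For Pb(IO3)2: 2.1 x 10^-13 = 0.072 × [IO3^-]^2  ⇒  [IO3^-] = 1.7 × 10^-6 M.
For La(IO3)3: 1.1 x 10^-11 = 0.0026 × [IO3^-]^3  ⇒  [IO3^-] = 1.6 × 10^-3 M.
The salt with the lower threshold [IO3^-] precipitates first: Pb(IO3)2.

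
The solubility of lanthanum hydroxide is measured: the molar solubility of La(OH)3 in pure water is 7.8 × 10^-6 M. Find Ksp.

Ksp ≈ 1.0 x 10^-19

La(OH)3(s) <=> La^3+ + 3 OH^-
With molar solubility s: [La^3+] = s, [OH^-] = 3s.
Ksp = [La^3+][OH^-]^3
Ksp = s(3s)^3 = 27s^4
Ksp = 27 × (7.8 × 10^-6)^4 = 1.0 × 10^-19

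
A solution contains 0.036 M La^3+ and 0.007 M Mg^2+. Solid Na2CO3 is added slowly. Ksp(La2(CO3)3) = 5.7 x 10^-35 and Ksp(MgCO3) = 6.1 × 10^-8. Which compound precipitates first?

Precipitation of each salt starts when its ion product equals its Ksp.
For La2(CO3)3: 5.7 x 10^-35 = (0.036)^2 × [CO3^2-]^3  ⇒  [CO3^2-] = 3.5 x 10^-11 M.
For MgCO3: 6.1 × 10^-8 = 0.007 × [CO3^2-]  ⇒  [CO3^2-] = 8.7 x 10^-6 M.
The salt with the lower threshold [CO3^2-] precipitates first: La2(CO3)3.

La2(CO3)3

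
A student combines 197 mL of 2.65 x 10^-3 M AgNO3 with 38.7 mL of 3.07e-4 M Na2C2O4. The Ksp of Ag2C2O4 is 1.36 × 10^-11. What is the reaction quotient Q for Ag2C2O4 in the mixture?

Total volume = 197 + 38.7 = 235.7 mL.
[Ag^+] = 2.65 × 10^-3 × (197/235.7) = 2.215 × 10^-3 M
[C2O4^2-] = 3.07 × 10^-4 × (38.7/235.7) = 5.041 × 10^-5 M
Ag2C2O4(s) ⇌ 2 Ag^+ + C2O4^2-, so Q = [Ag^+]^2[C2O4^2-]
Q = (2.215 x 10^-3)^2(5.041 x 10^-5) = 2.47 x 10^-10
Q > Ksp, so Ag2C2O4 will precipitate.

Q = 2.47 x 10^-10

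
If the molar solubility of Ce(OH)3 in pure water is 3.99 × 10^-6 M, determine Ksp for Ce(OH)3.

Ce(OH)3(s) <=> Ce^3+(aq) + 3 OH^-(aq)
If s mol/L of Ce(OH)3 dissolves, [Ce^3+] = s and [OH^-] = 3s.
Ksp = [Ce^3+][OH^-]^3
Ksp = s(3s)^3 = 27s^4
With s = 3.99 x 10^-6: Ksp = 6.84 × 10^-21

Ksp = 6.84 x 10^-21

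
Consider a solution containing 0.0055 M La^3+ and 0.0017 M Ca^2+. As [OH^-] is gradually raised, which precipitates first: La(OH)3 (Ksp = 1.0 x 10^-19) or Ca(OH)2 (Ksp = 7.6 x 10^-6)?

Each salt begins to precipitate when Q = Ksp, i.e. when [OH^-] reaches its threshold.
For La(OH)3: 1.0 x 10^-19 = 0.0055 × [OH^-]^3  ⇒  [OH^-] = 2.6 x 10^-6 M.
For Ca(OH)2: 7.6 x 10^-6 = 0.0017 × [OH^-]^2  ⇒  [OH^-] = 6.7 × 10^-2 M.
The salt with the lower threshold [OH^-] precipitates first: La(OH)3.

La(OH)3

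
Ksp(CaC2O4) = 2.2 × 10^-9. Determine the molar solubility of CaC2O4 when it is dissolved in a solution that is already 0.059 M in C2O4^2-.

CaC2O4(s) ⇌ Ca^2+ + C2O4^2-
Ksp = [Ca^2+][C2O4^2-]
Let s be the molar solubility in this solution. [Ca^2+] = s, [C2O4^2-] = 0.059 + s ≈ 0.059 (Ksp is small, so little additional dissolves).
Ksp ≈ s × 0.059
s = 3.7 x 10^-8 M
Check: s = 3.7 × 10^-8 ≪ 0.059, so the approximation is valid.

3.7 × 10^-8 M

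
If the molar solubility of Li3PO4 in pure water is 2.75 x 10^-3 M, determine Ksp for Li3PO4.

Li3PO4(s) <=> 3 Li^+(aq) + PO4^3-(aq)
With molar solubility s: [Li^+] = 3s, [PO4^3-] = s.
Ksp = [Li^+]^3[PO4^3-]
So Ksp = (3s)^3 × s = 27s^4
With s = 2.75 × 10^-3: Ksp = 1.54 x 10^-9

1.54 x 10^-9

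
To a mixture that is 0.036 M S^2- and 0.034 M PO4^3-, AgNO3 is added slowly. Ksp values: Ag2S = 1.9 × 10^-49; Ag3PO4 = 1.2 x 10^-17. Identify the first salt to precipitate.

Precipitation of each salt starts when its ion product equals its Ksp.
For Ag2S: 1.9 × 10^-49 = 0.036 × [Ag^+]^2  ⇒  [Ag^+] = 2.3 x 10^-24 M.
For Ag3PO4: 1.2 x 10^-17 = 0.034 × [Ag^+]^3  ⇒  [Ag^+] = 7.1 x 10^-6 M.
The salt with the lower threshold [Ag^+] precipitates first: Ag2S.

Ag2S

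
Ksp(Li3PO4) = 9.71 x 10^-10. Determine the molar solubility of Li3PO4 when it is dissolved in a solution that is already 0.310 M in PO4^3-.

Li3PO4(s) ⇌ 3 Li^+(aq) + PO4^3-(aq)
Ksp = [Li^+]^3[PO4^3-]
If s mol/L dissolves here, [Li^+] = 3s, [PO4^3-] = 0.310 + s ≈ 0.310 (since the PO4^3- already present dominates).
Ksp ≈ (3s)^3 × 0.310
s = 4.88 x 10^-4 M
Check: s = 4.9 × 10^-4 ≪ 0.310, so the approximation is valid.

4.88 x 10^-4 M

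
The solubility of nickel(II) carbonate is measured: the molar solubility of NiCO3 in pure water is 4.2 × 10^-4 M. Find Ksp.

1.8e-7

NiCO3(s) <=> Ni^2+(aq) + CO3^2-(aq)
With molar solubility s: [Ni^2+] = s, [CO3^2-] = s.
Ksp = [Ni^2+][CO3^2-]
Ksp = s × s = s^2
Ksp = (4.2 × 10^-4)^2 = 1.8 x 10^-7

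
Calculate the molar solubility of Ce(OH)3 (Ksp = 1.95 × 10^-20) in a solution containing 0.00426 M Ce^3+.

s = 5.53e-7 M

Ce(OH)3(s) <=> Ce^3+(aq) + 3 OH^-(aq)
Ksp = [Ce^3+][OH^-]^3
If s mol/L dissolves here, [Ce^3+] = 0.00426 + s ≈ 0.00426, [OH^-] = 3s (since the Ce^3+ already present dominates).
Ksp ≈ 0.00426 × (3s)^3
s = 5.53 x 10^-7 M
Check: s = 5.5 × 10^-7 ≪ 0.00426, so the approximation is valid.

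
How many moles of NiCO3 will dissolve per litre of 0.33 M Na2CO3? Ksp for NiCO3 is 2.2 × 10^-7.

s ≈ 6.7 × 10^-7 M

NiCO3(s) ⇌ Ni^2+ + CO3^2-
Ksp = [Ni^2+][CO3^2-]
Let s be the molar solubility in this solution. [Ni^2+] = s, [CO3^2-] = 0.33 + s ≈ 0.33 (Ksp is small, so little additional dissolves).
Ksp ≈ s × 0.33
s = 6.7 × 10^-7 M
Check: s = 6.7 × 10^-7 ≪ 0.33, so the approximation is valid.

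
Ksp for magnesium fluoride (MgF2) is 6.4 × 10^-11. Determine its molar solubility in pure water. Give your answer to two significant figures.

s ≈ 2.5 x 10^-4 M

MgF2(s) <=> Mg^2+(aq) + 2 F^-(aq)
Ksp = [Mg^2+][F^-]^2
For each mole of MgF2 that dissolves: [Mg^2+] = s, [F^-] = 2s.
Ksp = s(2s)^2 = 4s^3
s = (6.4 × 10^-11 / 4)^(1/3) = 2.5 × 10^-4 M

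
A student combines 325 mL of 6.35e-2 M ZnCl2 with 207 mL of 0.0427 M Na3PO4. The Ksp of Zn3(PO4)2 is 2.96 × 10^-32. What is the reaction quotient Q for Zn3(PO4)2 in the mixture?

Total volume = 325 + 207 = 532 mL.
[Zn^2+] = 6.35 × 10^-2 × (325/532) = 3.879 × 10^-2 M
[PO4^3-] = 4.27 × 10^-2 × (207/532) = 1.661 × 10^-2 M
Zn3(PO4)2(s) ⇌ 3 Zn^2+ + 2 PO4^3-, so Q = [Zn^2+]^3[PO4^3-]^2
Q = (3.879 x 10^-2)^3(1.661 × 10^-2)^2 = 1.61 x 10^-8
Q > Ksp, so Zn3(PO4)2 will precipitate.

Q ≈ 1.61e-8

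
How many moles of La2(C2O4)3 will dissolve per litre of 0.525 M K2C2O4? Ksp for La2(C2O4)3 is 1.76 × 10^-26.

s ≈ 1.74 × 10^-13 M

La2(C2O4)3(s) <=> 2 La^3+ + 3 C2O4^2-
Ksp = [La^3+]^2[C2O4^2-]^3
Let s be the molar solubility in this solution. [La^3+] = 2s, [C2O4^2-] = 0.525 + 3s ≈ 0.525 (Ksp is small, so little additional dissolves).
Ksp ≈ (2s)^2 × (0.525)^3
s = 1.74 × 10^-13 M
Check: 3s = 5.2 x 10^-13 ≪ 0.525, so the approximation is valid.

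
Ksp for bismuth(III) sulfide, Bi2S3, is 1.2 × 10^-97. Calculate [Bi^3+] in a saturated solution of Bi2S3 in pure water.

3.2 × 10^-20 M

Bi2S3(s) ⇌ 2 Bi^3+ + 3 S^2-
Ksp = [Bi^3+]^2[S^2-]^3
For each mole of Bi2S3 that dissolves: [Bi^3+] = 2s, [S^2-] = 3s.
Substituting: Ksp = (2s)^2(3s)^3 = 108s^5
s = (1.2 × 10^-97 / 108)^(1/5) = 1.62 x 10^-20 M
[Bi^3+] = 2s = 3.2 x 10^-20 M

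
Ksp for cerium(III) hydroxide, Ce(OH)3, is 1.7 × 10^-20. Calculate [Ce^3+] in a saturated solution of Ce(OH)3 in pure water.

5.0 × 10^-6 M

Ce(OH)3(s) <=> Ce^3+(aq) + 3 OH^-(aq)
Ksp = [Ce^3+][OH^-]^3
Let s = molar solubility. Then [Ce^3+] = s and [OH^-] = 3s.
So Ksp = s × (3s)^3 = 27s^4
s^4 = 1.7 × 10^-20 / 27, so s = 5.01 × 10^-6 M
[Ce^3+] = s = 5.0 × 10^-6 M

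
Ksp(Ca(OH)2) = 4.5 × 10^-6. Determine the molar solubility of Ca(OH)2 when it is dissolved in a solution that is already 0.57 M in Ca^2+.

Ca(OH)2(s) ⇌ Ca^2+(aq) + 2 OH^-(aq)
Ksp = [Ca^2+][OH^-]^2
Let s = moles of Ca(OH)2 that dissolve per litre. [Ca^2+] = 0.57 + s ≈ 0.57, [OH^-] = 2s (Ksp is small, so little additional dissolves).
Ksp ≈ 0.57 × (2s)^2
s = 1.4 × 10^-3 M
Check: s = 1.4 × 10^-3 ≪ 0.57, so the approximation is valid.

1.4 × 10^-3 M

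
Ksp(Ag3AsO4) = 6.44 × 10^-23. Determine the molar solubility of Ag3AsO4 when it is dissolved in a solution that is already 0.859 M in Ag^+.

Ag3AsO4(s) ⇌ 3 Ag^+ + AsO4^3-
Ksp = [Ag^+]^3[AsO4^3-]
Let s be the molar solubility in this solution. [Ag^+] = 0.859 + 3s ≈ 0.859, [AsO4^3-] = s (common-ion effect: Ag^+ is already 0.859 M).
Ksp ≈ (0.859)^3 × s
s = 1.02 × 10^-22 M
Check: 3s = 3.0 x 10^-22 ≪ 0.859, so the approximation is valid.

1.02e-22 M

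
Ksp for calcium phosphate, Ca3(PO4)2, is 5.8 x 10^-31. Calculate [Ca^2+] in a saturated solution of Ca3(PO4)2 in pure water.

Ca3(PO4)2(s) <=> 3 Ca^2+(aq) + 2 PO4^3-(aq)
Ksp = [Ca^2+]^3[PO4^3-]^2
With molar solubility s: [Ca^2+] = 3s, [PO4^3-] = 2s.
So Ksp = (3s)^3 × (2s)^2 = 108s^5
s^5 = 5.8 x 10^-31 / 108, so s = 3.52 × 10^-7 M
[Ca^2+] = 3s = 1.1 × 10^-6 M

[Ca^2+] = 1.1 × 10^-6 M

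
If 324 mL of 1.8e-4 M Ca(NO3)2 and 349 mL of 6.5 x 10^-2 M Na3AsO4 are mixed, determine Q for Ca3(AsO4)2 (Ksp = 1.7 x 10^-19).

7.4e-16

Total volume = 324 + 349 = 673 mL.
[Ca^2+] = 1.8 x 10^-4 × (324/673) = 8.67 x 10^-5 M
[AsO4^3-] = 6.5 × 10^-2 × (349/673) = 3.37 × 10^-2 M
Ca3(AsO4)2(s) <=> 3 Ca^2+ + 2 AsO4^3-, so Q = [Ca^2+]^3[AsO4^3-]^2
Q = (8.67 × 10^-5)^3(3.37 × 10^-2)^2 = 7.4 x 10^-16
Q > Ksp, so Ca3(AsO4)2 will precipitate.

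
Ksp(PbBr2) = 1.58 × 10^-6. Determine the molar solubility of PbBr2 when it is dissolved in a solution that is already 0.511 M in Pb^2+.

s = 8.79 x 10^-4 M

PbBr2(s) ⇌ Pb^2+(aq) + 2 Br^-(aq)
Ksp = [Pb^2+][Br^-]^2
If s mol/L dissolves here, [Pb^2+] = 0.511 + s ≈ 0.511, [Br^-] = 2s (since the Pb^2+ already present dominates).
Ksp ≈ 0.511 × (2s)^2
s = 8.79 × 10^-4 M
Check: s = 8.8 × 10^-4 ≪ 0.511, so the approximation is valid.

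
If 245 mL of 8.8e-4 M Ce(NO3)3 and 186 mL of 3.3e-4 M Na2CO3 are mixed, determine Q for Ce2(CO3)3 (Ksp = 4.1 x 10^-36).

Q ≈ 7.2 x 10^-19

Total volume = 245 + 186 = 431 mL.
[Ce^3+] = 8.8 × 10^-4 × (245/431) = 5.00 × 10^-4 M
[CO3^2-] = 3.3 × 10^-4 × (186/431) = 1.42 x 10^-4 M
Ce2(CO3)3(s) ⇌ 2 Ce^3+(aq) + 3 CO3^2-(aq), so Q = [Ce^3+]^2[CO3^2-]^3
Q = (5.00 × 10^-4)^2(1.42 × 10^-4)^3 = 7.2 × 10^-19
Q > Ksp, so Ce2(CO3)3 will precipitate.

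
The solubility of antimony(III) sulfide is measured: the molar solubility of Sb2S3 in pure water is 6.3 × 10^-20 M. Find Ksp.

Ksp = 1.1 × 10^-94

Sb2S3(s) ⇌ 2 Sb^3+(aq) + 3 S^2-(aq)
With molar solubility s: [Sb^3+] = 2s, [S^2-] = 3s.
Ksp = [Sb^3+]^2[S^2-]^3
Ksp = (2s)^2(3s)^3 = 108s^5
Ksp = 108 × (6.3 x 10^-20)^5 = 1.1 × 10^-94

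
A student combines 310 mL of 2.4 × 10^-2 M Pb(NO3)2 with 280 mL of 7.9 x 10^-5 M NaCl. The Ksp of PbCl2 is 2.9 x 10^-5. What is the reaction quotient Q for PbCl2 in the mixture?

Q = 1.8 x 10^-11

Total volume = 310 + 280 = 590 mL.
[Pb^2+] = 2.4 × 10^-2 × (310/590) = 1.26 × 10^-2 M
[Cl^-] = 7.9 × 10^-5 × (280/590) = 3.75 × 10^-5 M
PbCl2(s) ⇌ Pb^2+ + 2 Cl^-, so Q = [Pb^2+][Cl^-]^2
Q = (1.26 × 10^-2)(3.75 × 10^-5)^2 = 1.8 × 10^-11
Q < Ksp, so no precipitate of PbCl2 forms.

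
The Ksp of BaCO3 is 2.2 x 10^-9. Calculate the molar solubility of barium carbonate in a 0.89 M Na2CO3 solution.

2.5 × 10^-9 M

BaCO3(s) <=> Ba^2+ + CO3^2-
Ksp = [Ba^2+][CO3^2-]
Let s be the molar solubility in this solution. [Ba^2+] = s, [CO3^2-] = 0.89 + s ≈ 0.89 (Ksp is small, so little additional dissolves).
Ksp ≈ s × 0.89
s = 2.5 x 10^-9 M
Check: s = 2.5 × 10^-9 ≪ 0.89, so the approximation is valid.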